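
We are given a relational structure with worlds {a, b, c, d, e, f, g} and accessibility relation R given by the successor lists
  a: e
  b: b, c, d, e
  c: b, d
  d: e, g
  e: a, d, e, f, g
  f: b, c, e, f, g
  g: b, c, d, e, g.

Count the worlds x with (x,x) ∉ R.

Enumerating: a, c, d.

3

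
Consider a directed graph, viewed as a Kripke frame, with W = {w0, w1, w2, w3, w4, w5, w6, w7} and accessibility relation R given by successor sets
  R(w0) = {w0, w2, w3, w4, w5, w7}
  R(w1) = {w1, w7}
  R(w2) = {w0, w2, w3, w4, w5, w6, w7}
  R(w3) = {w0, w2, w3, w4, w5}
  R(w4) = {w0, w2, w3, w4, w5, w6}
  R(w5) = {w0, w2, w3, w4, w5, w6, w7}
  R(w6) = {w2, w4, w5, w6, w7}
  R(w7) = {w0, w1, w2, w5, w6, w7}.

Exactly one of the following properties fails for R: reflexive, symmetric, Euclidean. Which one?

Euclidean

Reflexive: yes — every world is R-related to itself.
Symmetric: yes — every pair in R has its reverse in R.
Euclidean: no — w0 R w3 and w0 R w7, but not w3 R w7.
Only Euclidean fails.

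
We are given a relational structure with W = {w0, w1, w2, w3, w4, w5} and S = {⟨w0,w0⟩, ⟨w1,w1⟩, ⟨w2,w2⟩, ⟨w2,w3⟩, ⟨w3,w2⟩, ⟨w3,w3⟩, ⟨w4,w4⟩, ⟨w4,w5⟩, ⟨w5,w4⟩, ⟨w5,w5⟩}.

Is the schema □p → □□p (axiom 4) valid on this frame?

Yes

The schema 4 characterises exactly the transitive frames.
Transitive: yes — every two-step S-path is closed by a direct edge.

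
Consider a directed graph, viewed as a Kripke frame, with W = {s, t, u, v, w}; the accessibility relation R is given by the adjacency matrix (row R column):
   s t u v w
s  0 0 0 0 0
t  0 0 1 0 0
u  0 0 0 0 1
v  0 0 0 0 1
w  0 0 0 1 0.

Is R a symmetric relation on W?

Symmetric: no — t R u but not u R t.

No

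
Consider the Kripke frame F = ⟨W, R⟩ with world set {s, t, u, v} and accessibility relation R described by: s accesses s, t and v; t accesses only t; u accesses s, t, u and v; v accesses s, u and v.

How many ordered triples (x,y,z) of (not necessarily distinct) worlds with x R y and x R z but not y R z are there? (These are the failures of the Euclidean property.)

Enumerating: (s,t,s), (s,t,v), (s,v,t), (u,s,u), (u,t,s), (u,t,u), (u,t,v), (u,v,t), (v,s,u).

9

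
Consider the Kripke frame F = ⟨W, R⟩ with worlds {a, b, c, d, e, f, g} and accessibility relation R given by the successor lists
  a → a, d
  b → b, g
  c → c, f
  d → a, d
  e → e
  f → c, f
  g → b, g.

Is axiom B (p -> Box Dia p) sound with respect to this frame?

Axiom B corresponds to the accessibility relation being symmetric.
Symmetric: yes — every pair in R has its reverse in R.

Yes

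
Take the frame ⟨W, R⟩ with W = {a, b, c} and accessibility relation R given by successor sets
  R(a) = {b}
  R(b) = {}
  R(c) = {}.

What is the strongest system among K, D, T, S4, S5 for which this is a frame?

K

Serial (axiom D): no — b has no R-successor.
Reflexive (axiom T): no — a is not related to itself.
Transitive (axiom 4): yes — every two-step R-path is closed by a direct edge.
Euclidean (axiom 5): no — a R b and a R b, but not b R b.
So F validates K; D would additionally require R to be serial. The strongest is K.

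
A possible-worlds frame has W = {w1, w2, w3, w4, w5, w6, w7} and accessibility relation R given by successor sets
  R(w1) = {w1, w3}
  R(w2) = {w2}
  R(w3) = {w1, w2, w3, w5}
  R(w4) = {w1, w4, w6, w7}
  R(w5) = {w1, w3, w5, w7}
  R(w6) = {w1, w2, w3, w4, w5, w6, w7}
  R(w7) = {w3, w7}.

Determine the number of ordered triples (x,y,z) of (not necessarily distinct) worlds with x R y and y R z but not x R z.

Enumerating: (w1,w3,w2), (w1,w3,w5), (w3,w5,w7), (w4,w1,w3), (w4,w6,w2), (w4,w6,w3), (w4,w6,w5), (w4,w7,w3), (w5,w3,w2), (w7,w3,w1), (w7,w3,w2), (w7,w3,w5).

12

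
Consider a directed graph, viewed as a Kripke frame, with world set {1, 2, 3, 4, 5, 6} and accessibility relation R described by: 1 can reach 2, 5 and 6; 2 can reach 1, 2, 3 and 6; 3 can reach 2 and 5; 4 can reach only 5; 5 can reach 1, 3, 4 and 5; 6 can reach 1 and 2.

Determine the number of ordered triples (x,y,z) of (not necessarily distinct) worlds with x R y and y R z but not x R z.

Enumerating: (1,2,1), (1,2,3), (1,5,1), (1,5,3), (1,5,4), (1,6,1), (2,1,5), (2,3,5), (3,2,1), (3,2,3), (3,2,6), (3,5,1), … and 12 more.
Total: 24.

24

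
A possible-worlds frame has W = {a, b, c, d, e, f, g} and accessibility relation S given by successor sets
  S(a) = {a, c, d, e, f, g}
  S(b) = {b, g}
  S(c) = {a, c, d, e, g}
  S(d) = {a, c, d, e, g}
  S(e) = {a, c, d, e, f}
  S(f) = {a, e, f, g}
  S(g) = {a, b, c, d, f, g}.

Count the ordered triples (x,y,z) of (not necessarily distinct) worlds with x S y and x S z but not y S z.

Enumerating: (a,c,f), (a,d,f), (a,e,g), (a,f,c), (a,f,d), (a,g,e), (c,e,g), (c,g,e), (d,e,g), (d,g,e), (e,c,f), (e,d,f), … and 16 more.
Total: 28.

28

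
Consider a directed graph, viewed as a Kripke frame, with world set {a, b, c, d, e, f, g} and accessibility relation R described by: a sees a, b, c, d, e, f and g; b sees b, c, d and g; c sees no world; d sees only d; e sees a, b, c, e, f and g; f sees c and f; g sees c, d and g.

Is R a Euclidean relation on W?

No

Euclidean: no — a R b and a R e, but not b R e.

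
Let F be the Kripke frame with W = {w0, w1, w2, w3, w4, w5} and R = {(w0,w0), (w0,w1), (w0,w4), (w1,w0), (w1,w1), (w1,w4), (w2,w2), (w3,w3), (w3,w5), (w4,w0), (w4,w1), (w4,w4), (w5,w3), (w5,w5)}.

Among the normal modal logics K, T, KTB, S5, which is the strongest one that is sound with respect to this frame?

S5

Reflexive (axiom T): yes — every world is R-related to itself.
Symmetric (axiom B): yes — every pair in R has its reverse in R.
Euclidean (axiom 5): yes — any two successors of a common world are R-related.
So F validates K, T, KTB, S5. The strongest is S5.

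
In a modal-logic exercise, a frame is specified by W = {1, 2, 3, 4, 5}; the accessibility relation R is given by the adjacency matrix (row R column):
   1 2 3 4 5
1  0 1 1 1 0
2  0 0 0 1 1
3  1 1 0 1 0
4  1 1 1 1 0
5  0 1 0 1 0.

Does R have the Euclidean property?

Euclidean: no — 1 R 2 and 1 R 3, but not 2 R 3.

No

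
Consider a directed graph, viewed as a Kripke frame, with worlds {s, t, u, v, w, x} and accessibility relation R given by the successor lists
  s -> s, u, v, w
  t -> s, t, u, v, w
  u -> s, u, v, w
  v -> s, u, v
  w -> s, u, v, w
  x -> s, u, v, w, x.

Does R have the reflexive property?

Reflexive: yes — every world is R-related to itself.

Yes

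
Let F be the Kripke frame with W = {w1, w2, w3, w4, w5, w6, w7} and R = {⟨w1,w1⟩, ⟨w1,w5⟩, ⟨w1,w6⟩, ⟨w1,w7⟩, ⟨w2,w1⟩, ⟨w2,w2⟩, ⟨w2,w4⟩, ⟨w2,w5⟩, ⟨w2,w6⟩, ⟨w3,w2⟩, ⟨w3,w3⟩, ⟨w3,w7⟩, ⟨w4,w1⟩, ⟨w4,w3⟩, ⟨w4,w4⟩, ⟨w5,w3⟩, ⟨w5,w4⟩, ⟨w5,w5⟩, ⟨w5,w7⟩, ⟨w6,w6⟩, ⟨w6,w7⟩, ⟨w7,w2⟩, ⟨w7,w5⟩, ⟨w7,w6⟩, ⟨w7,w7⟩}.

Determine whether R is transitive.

No

Transitive: no — w1 R w5 and w5 R w3, but not w1 R w3.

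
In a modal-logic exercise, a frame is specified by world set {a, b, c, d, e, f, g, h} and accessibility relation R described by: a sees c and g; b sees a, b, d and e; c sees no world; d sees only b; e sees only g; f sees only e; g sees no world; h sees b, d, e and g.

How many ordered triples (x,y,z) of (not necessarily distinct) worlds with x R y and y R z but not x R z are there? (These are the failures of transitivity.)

8

Enumerating: (b,a,c), (b,a,g), (b,e,g), (d,b,a), (d,b,d), (d,b,e), (f,e,g), (h,b,a).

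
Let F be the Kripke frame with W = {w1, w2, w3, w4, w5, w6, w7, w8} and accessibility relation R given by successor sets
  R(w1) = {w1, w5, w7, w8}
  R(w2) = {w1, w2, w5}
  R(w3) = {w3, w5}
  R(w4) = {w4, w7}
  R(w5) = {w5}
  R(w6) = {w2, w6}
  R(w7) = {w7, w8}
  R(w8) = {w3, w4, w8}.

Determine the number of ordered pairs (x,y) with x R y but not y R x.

11

Enumerating: (w1,w5), (w1,w7), (w1,w8), (w2,w1), (w2,w5), (w3,w5), (w4,w7), (w6,w2), (w7,w8), (w8,w3), (w8,w4).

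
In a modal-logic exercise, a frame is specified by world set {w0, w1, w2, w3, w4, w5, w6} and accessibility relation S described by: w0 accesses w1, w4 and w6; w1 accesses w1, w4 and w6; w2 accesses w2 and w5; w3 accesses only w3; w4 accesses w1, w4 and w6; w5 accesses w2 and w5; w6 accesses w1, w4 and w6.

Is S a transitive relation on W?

Transitive: yes — every two-step S-path is closed by a direct edge.

Yes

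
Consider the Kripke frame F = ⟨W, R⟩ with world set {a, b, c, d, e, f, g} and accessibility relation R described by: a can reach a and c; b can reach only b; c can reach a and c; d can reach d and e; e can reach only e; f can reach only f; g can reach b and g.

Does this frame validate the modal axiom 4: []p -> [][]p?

The schema 4 characterises exactly the transitive frames.
Transitive: yes — every two-step R-path is closed by a direct edge.

Yes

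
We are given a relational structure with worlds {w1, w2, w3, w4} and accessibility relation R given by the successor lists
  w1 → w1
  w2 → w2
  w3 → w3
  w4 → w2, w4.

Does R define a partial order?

Yes

Reflexive: yes — every world is R-related to itself.
Transitive: yes — every two-step R-path is closed by a direct edge.
Antisymmetric: yes — no distinct pair is related both ways.
So R is a partial order.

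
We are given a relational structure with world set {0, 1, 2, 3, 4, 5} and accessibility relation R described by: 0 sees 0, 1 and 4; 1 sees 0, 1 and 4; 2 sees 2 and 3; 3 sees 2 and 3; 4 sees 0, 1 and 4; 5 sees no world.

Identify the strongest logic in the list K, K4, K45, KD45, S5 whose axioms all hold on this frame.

K45

Transitive (axiom 4): yes — every two-step R-path is closed by a direct edge.
Euclidean (axiom 5): yes — any two successors of a common world are R-related.
Serial (axiom D): no — 5 has no R-successor.
Reflexive (axiom T): no — 5 is not related to itself.
So F validates K, K4, K45; KD45 would additionally require R to be serial. The strongest is K45.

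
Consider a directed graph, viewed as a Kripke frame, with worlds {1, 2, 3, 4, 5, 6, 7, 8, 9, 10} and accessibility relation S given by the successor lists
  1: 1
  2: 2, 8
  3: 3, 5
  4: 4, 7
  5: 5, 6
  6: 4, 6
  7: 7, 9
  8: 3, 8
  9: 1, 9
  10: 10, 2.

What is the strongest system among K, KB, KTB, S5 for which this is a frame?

Symmetric (axiom B): no — 10 S 2 but not 2 S 10.
Reflexive (axiom T): yes — every world is S-related to itself.
Euclidean (axiom 5): no — 10 S 2 and 10 S 10, but not 2 S 10.
So F validates K; KB would additionally require S to be symmetric. The strongest is K.

K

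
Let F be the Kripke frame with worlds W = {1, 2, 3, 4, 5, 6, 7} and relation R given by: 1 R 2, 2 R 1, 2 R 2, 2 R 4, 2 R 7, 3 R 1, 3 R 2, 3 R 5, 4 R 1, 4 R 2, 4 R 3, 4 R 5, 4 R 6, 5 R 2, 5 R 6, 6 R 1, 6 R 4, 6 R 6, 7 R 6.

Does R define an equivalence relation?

No

Reflexive: no — 1 is not related to itself.
Symmetric: no — 2 R 7 but not 7 R 2.
Transitive: no — 1 R 2 and 2 R 4, but not 1 R 4.
So R is not an equivalence relation.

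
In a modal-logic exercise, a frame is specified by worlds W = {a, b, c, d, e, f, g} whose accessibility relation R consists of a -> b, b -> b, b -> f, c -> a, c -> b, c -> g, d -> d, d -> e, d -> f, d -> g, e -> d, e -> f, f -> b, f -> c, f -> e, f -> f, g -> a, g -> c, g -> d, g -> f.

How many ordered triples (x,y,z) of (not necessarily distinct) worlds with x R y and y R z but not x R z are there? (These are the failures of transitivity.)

Enumerating: (a,b,f), (b,f,c), (b,f,e), (c,b,f), (c,g,c), (c,g,d), (c,g,f), (d,f,b), (d,f,c), (d,g,a), (d,g,c), (e,d,e), … and 14 more.
Total: 26.

26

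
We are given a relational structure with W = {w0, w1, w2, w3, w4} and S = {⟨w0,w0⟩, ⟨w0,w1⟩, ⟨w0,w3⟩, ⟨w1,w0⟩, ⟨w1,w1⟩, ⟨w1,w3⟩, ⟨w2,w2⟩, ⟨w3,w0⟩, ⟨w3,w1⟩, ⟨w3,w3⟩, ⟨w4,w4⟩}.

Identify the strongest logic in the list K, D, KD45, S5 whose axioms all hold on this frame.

Serial (axiom D): yes — every world has a successor (e.g. w0 S w0).
Euclidean (axiom 5): yes — any two successors of a common world are S-related.
Transitive (axiom 4): yes — every two-step S-path is closed by a direct edge.
Reflexive (axiom T): yes — every world is S-related to itself.
So F validates K, D, KD45, S5. The strongest is S5.

S5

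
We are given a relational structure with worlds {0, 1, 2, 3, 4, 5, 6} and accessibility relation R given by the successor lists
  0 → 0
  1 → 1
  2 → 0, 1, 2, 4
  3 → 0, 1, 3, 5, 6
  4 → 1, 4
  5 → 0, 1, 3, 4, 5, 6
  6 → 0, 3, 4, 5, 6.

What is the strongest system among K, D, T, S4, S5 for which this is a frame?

T

Serial (axiom D): yes — every world has a successor (e.g. 0 R 0).
Reflexive (axiom T): yes — every world is R-related to itself.
Transitive (axiom 4): no — 3 R 5 and 5 R 4, but not 3 R 4.
Euclidean (axiom 5): no — 2 R 0 and 2 R 1, but not 0 R 1.
So F validates K, D, T; S4 would additionally require R to be transitive. The strongest is T.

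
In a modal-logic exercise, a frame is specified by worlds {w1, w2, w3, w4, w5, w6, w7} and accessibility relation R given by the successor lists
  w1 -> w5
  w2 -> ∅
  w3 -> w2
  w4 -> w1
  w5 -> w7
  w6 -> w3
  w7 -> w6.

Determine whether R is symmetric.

Symmetric: no — w1 R w5 but not w5 R w1.

No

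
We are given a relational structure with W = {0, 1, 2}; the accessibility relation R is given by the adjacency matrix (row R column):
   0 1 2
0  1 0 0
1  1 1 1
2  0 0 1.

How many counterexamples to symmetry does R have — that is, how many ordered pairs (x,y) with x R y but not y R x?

2

Enumerating: (1,0), (1,2).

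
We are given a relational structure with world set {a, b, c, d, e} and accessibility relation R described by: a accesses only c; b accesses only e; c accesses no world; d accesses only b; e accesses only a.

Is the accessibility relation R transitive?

No

Transitive: no — b R e and e R a, but not b R a.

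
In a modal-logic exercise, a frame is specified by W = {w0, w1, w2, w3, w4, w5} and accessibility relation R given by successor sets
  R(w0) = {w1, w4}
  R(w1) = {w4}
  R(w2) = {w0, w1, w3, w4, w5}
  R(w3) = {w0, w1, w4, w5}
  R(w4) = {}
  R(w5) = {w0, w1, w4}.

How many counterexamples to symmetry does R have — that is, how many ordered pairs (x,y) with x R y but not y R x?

15

Enumerating: (w0,w1), (w0,w4), (w1,w4), (w2,w0), (w2,w1), (w2,w3), (w2,w4), (w2,w5), (w3,w0), (w3,w1), (w3,w4), (w3,w5), (w5,w0), (w5,w1), (w5,w4).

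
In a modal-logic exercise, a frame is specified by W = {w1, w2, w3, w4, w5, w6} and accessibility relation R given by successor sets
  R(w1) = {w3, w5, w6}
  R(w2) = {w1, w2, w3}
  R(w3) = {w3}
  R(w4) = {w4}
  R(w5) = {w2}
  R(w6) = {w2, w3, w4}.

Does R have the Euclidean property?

Euclidean: no — w1 R w3 and w1 R w5, but not w3 R w5.

No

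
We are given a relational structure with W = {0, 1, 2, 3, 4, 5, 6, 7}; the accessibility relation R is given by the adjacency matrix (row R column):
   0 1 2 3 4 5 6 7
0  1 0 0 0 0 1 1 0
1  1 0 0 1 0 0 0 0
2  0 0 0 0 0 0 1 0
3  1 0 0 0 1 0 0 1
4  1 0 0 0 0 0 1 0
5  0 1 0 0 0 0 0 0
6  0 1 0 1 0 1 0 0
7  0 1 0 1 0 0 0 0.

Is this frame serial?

Serial: yes — every world has a successor (e.g. 0 R 0).

Yes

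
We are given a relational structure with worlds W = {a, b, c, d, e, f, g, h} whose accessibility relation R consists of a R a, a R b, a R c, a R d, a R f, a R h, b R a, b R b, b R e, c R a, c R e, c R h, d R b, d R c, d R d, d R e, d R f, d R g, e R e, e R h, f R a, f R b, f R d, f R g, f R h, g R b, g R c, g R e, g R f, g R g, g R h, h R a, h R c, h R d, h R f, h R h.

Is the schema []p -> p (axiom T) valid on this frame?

No

Axiom T corresponds to the accessibility relation being reflexive.
Reflexive: no — c is not related to itself.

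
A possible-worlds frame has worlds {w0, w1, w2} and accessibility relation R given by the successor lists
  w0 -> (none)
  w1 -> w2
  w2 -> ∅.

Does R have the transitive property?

Yes

Transitive: yes — every two-step R-path is closed by a direct edge.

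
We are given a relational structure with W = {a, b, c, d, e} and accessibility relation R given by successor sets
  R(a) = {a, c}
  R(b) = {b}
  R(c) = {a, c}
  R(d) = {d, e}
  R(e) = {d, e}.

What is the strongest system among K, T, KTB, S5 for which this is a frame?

S5

Reflexive (axiom T): yes — every world is R-related to itself.
Symmetric (axiom B): yes — every pair in R has its reverse in R.
Euclidean (axiom 5): yes — any two successors of a common world are R-related.
So F validates K, T, KTB, S5. The strongest is S5.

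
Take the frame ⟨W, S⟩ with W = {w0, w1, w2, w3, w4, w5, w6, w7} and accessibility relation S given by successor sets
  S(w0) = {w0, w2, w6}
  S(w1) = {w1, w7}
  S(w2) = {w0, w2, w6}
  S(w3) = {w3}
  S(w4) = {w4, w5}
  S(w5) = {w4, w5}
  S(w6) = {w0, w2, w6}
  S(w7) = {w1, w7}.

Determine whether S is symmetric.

Symmetric: yes — every pair in S has its reverse in S.

Yes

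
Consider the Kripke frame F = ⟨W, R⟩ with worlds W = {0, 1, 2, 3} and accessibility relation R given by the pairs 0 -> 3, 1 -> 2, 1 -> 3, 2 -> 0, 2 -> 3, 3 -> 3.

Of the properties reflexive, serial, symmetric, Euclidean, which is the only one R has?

serial

Reflexive: no — 0 is not related to itself.
Serial: yes — every world has a successor (e.g. 0 R 3).
Symmetric: no — 0 R 3 but not 3 R 0.
Euclidean: no — 1 R 3 and 1 R 2, but not 3 R 2.
Only serial holds.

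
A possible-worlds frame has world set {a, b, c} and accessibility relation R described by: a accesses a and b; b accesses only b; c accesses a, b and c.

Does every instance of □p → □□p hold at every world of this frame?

By correspondence theory, 4 is valid on a frame iff R is transitive.
Transitive: yes — every two-step R-path is closed by a direct edge.

Yes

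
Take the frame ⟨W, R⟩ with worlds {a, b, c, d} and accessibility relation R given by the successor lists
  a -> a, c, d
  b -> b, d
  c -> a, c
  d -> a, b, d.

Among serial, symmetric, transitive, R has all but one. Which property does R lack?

transitive

Serial: yes — every world has a successor (e.g. a R a).
Symmetric: yes — every pair in R has its reverse in R.
Transitive: no — a R d and d R b, but not a R b.
Only transitive fails.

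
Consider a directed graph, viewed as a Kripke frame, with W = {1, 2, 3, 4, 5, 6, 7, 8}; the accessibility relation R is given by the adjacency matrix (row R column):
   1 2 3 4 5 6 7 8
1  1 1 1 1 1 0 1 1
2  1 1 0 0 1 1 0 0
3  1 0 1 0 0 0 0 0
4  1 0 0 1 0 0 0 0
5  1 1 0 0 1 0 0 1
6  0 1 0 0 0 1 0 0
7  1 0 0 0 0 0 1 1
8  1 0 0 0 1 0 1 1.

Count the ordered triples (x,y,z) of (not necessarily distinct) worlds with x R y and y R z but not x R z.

Enumerating: (1,2,6), (2,1,3), (2,1,4), (2,1,7), (2,1,8), (2,5,8), (3,1,2), (3,1,4), (3,1,5), (3,1,7), (3,1,8), (4,1,2), … and 20 more.
Total: 32.

32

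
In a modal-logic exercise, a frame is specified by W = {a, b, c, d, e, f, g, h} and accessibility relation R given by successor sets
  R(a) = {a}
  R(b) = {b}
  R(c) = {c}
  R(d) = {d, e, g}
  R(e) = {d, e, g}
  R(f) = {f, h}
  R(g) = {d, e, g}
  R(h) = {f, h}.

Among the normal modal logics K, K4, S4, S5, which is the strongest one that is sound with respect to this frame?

Transitive (axiom 4): yes — every two-step R-path is closed by a direct edge.
Reflexive (axiom T): yes — every world is R-related to itself.
Euclidean (axiom 5): yes — any two successors of a common world are R-related.
So F validates K, K4, S4, S5. The strongest is S5.

S5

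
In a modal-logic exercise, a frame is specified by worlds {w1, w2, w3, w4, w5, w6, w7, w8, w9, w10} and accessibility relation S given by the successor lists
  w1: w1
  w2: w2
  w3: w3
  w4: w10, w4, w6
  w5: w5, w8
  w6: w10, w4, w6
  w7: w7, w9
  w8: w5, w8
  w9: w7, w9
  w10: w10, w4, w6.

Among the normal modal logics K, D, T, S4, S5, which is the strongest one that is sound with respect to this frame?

S5

Serial (axiom D): yes — every world has a successor (e.g. w1 S w1).
Reflexive (axiom T): yes — every world is S-related to itself.
Transitive (axiom 4): yes — every two-step S-path is closed by a direct edge.
Euclidean (axiom 5): yes — any two successors of a common world are S-related.
So F validates K, D, T, S4, S5. The strongest is S5.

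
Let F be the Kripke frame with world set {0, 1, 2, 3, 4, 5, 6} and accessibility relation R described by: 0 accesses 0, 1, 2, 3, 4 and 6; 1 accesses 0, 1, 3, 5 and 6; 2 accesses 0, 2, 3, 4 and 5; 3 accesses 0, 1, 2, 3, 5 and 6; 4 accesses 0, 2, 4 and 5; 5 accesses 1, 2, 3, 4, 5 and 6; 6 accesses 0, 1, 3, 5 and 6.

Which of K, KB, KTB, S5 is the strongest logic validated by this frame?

Symmetric (axiom B): yes — every pair in R has its reverse in R.
Reflexive (axiom T): yes — every world is R-related to itself.
Euclidean (axiom 5): no — 0 R 1 and 0 R 2, but not 1 R 2.
So F validates K, KB, KTB; S5 would additionally require R to be Euclidean. The strongest is KTB.

KTB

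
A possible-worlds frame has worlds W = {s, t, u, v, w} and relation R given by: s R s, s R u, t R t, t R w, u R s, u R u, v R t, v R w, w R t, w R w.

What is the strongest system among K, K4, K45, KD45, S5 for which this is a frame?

Transitive (axiom 4): yes — every two-step R-path is closed by a direct edge.
Euclidean (axiom 5): yes — any two successors of a common world are R-related.
Serial (axiom D): yes — every world has a successor (e.g. s R s).
Reflexive (axiom T): no — v is not related to itself.
So F validates K, K4, K45, KD45; S5 would additionally require R to be reflexive. The strongest is KD45.

KD45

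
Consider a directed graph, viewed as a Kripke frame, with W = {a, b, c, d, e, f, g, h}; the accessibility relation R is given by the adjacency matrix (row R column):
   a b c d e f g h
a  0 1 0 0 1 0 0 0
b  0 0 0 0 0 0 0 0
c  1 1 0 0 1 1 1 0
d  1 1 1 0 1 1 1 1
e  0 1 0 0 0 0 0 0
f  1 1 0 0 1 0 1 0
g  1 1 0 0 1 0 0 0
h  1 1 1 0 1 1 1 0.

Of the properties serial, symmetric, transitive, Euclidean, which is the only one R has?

transitive

Serial: no — b has no R-successor.
Symmetric: no — a R b but not b R a.
Transitive: yes — every two-step R-path is closed by a direct edge.
Euclidean: no — a R b and a R e, but not b R e.
Only transitive holds.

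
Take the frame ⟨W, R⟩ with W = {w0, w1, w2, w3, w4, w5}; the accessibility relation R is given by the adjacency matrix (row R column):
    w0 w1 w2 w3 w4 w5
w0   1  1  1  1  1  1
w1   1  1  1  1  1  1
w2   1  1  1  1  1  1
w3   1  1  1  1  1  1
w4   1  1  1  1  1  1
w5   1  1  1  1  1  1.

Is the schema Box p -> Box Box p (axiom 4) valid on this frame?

Yes

By correspondence theory, 4 is valid on a frame iff R is transitive.
Transitive: yes — every two-step R-path is closed by a direct edge.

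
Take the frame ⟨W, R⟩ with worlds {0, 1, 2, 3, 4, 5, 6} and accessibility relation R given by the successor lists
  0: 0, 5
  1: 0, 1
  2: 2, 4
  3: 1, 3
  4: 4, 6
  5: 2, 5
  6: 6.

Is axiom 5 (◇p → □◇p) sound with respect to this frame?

No

By correspondence theory, 5 is valid on a frame iff R is Euclidean.
Euclidean: no — 0 R 5 and 0 R 0, but not 5 R 0.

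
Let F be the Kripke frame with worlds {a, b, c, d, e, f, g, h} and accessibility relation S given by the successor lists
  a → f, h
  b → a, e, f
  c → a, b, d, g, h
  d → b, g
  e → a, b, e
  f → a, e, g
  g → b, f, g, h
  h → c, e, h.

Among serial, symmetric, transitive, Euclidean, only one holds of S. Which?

serial

Serial: yes — every world has a successor (e.g. a S f).
Symmetric: no — a S h but not h S a.
Transitive: no — a S f and f S e, but not a S e.
Euclidean: no — a S f and a S h, but not f S h.
Only serial holds.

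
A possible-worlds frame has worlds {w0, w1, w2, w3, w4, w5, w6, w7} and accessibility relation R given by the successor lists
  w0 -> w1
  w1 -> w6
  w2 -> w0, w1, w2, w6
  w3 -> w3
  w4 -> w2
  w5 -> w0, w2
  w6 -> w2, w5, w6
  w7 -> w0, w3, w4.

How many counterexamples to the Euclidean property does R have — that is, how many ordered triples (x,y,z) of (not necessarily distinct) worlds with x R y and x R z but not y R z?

22

Enumerating: (w0,w1,w1), (w2,w0,w0), (w2,w0,w2), (w2,w0,w6), (w2,w1,w0), (w2,w1,w1), (w2,w1,w2), (w2,w6,w0), (w2,w6,w1), (w5,w0,w0), (w5,w0,w2), (w6,w2,w5), … and 10 more.
Total: 22.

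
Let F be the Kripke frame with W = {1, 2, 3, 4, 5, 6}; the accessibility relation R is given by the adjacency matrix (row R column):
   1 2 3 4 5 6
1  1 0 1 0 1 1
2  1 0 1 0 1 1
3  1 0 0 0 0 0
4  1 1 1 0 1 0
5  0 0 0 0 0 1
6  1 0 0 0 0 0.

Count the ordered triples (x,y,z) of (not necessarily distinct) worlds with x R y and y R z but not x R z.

10

Enumerating: (3,1,3), (3,1,5), (3,1,6), (4,1,6), (4,2,6), (4,5,6), (5,6,1), (6,1,3), (6,1,5), (6,1,6).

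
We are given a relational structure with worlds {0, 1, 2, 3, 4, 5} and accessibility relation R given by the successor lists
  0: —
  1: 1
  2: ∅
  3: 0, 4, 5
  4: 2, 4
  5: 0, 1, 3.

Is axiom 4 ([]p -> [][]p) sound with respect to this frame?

No

By correspondence theory, 4 is valid on a frame iff R is transitive.
Transitive: no — 3 R 4 and 4 R 2, but not 3 R 2.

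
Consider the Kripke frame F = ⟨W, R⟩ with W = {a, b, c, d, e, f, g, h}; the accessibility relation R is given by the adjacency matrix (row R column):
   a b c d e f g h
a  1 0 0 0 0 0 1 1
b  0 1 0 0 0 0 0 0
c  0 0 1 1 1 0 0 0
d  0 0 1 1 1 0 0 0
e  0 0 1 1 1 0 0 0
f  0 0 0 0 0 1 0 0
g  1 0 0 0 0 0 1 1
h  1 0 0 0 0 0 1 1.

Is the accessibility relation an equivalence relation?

Reflexive: yes — every world is R-related to itself.
Symmetric: yes — every pair in R has its reverse in R.
Transitive: yes — every two-step R-path is closed by a direct edge.
So R is an equivalence relation.

Yes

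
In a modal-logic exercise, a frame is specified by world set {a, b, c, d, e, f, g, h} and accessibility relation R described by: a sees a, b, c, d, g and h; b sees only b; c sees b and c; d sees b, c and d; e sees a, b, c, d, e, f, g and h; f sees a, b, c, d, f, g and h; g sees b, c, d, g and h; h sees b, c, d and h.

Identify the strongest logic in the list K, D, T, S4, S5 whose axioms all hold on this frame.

Serial (axiom D): yes — every world has a successor (e.g. a R a).
Reflexive (axiom T): yes — every world is R-related to itself.
Transitive (axiom 4): yes — every two-step R-path is closed by a direct edge.
Euclidean (axiom 5): no — a R b and a R c, but not b R c.
So F validates K, D, T, S4; S5 would additionally require R to be Euclidean. The strongest is S4.

S4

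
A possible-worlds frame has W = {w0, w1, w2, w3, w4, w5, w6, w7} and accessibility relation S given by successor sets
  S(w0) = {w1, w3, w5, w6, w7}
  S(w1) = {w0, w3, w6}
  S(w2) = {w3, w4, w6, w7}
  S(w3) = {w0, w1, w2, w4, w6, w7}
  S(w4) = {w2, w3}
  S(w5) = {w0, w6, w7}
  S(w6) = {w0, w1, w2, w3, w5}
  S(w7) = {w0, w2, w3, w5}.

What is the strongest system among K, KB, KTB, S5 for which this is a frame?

KB

Symmetric (axiom B): yes — every pair in S has its reverse in S.
Reflexive (axiom T): no — w0 is not related to itself.
Euclidean (axiom 5): no — w0 S w1 and w0 S w5, but not w1 S w5.
So F validates K, KB; KTB would additionally require S to be reflexive. The strongest is KB.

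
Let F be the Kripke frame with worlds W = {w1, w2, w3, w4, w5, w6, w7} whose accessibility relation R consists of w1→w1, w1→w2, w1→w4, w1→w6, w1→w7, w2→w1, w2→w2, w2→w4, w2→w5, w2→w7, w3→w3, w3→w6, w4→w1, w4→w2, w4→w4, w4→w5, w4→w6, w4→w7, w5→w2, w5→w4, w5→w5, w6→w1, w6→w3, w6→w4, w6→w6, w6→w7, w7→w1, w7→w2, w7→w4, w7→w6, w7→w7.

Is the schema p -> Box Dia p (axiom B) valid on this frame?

By correspondence theory, B is valid on a frame iff R is symmetric.
Symmetric: yes — every pair in R has its reverse in R.

Yes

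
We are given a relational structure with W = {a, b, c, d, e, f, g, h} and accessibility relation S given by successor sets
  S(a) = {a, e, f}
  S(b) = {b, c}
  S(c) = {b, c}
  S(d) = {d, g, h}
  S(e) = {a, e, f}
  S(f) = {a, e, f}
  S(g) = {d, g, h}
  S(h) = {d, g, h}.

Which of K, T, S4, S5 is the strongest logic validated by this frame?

Reflexive (axiom T): yes — every world is S-related to itself.
Transitive (axiom 4): yes — every two-step S-path is closed by a direct edge.
Euclidean (axiom 5): yes — any two successors of a common world are S-related.
So F validates K, T, S4, S5. The strongest is S5.

S5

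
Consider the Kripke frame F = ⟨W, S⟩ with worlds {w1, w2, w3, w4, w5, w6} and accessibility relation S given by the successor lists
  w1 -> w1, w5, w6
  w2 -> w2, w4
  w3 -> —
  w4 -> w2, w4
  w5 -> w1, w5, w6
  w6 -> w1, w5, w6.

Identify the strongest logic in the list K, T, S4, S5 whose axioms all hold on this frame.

Reflexive (axiom T): no — w3 is not related to itself.
Transitive (axiom 4): yes — every two-step S-path is closed by a direct edge.
Euclidean (axiom 5): yes — any two successors of a common world are S-related.
So F validates K; T would additionally require S to be reflexive. The strongest is K.

K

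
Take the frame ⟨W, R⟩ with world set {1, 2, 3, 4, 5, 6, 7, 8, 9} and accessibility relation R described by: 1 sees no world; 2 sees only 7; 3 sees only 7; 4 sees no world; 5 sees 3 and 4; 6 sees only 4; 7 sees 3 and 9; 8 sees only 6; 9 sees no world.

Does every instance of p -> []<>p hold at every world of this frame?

By correspondence theory, B is valid on a frame iff R is symmetric.
Symmetric: no — 2 R 7 but not 7 R 2.

No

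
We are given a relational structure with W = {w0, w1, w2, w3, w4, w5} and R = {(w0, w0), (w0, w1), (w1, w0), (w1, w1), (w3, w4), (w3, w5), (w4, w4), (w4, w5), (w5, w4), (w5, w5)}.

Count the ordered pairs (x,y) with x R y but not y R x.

2

Enumerating: (w3,w4), (w3,w5).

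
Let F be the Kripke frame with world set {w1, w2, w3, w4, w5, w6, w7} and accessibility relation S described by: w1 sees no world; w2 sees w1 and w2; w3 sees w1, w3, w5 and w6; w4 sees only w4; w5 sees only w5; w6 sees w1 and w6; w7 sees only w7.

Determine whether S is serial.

Serial: no — w1 has no S-successor.

No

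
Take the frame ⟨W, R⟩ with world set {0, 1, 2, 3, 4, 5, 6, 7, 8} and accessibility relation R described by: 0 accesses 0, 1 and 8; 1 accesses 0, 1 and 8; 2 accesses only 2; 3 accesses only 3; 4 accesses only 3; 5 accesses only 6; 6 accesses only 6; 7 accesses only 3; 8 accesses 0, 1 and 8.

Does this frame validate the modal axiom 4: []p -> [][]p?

The schema 4 characterises exactly the transitive frames.
Transitive: yes — every two-step R-path is closed by a direct edge.

Yes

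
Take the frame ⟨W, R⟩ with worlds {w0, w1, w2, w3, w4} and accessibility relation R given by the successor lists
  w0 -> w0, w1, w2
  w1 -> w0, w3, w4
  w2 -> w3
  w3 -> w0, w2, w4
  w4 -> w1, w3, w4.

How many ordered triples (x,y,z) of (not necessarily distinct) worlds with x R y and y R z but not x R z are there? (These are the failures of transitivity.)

Enumerating: (w0,w1,w3), (w0,w1,w4), (w0,w2,w3), (w1,w0,w1), (w1,w0,w2), (w1,w3,w2), (w1,w4,w1), (w2,w3,w0), (w2,w3,w2), (w2,w3,w4), (w3,w0,w1), (w3,w2,w3), (w3,w4,w1), (w3,w4,w3), (w4,w1,w0), (w4,w3,w0), (w4,w3,w2).

17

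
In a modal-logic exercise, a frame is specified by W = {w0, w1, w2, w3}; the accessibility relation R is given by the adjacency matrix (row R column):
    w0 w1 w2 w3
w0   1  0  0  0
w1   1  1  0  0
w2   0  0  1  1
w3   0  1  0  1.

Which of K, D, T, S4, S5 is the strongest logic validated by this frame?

Serial (axiom D): yes — every world has a successor (e.g. w0 R w0).
Reflexive (axiom T): yes — every world is R-related to itself.
Transitive (axiom 4): no — w2 R w3 and w3 R w1, but not w2 R w1.
Euclidean (axiom 5): no — w1 R w0 and w1 R w1, but not w0 R w1.
So F validates K, D, T; S4 would additionally require R to be transitive. The strongest is T.

T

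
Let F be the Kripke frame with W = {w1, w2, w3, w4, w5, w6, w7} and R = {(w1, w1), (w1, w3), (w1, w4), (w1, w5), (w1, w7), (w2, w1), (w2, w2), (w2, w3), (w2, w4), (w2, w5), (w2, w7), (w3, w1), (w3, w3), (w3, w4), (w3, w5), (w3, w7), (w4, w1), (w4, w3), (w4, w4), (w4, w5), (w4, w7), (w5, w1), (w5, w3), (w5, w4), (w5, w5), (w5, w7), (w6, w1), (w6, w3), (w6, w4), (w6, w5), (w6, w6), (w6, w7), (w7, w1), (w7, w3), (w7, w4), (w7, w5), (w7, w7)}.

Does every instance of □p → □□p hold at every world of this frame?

Axiom 4 corresponds to the accessibility relation being transitive.
Transitive: yes — every two-step R-path is closed by a direct edge.

Yes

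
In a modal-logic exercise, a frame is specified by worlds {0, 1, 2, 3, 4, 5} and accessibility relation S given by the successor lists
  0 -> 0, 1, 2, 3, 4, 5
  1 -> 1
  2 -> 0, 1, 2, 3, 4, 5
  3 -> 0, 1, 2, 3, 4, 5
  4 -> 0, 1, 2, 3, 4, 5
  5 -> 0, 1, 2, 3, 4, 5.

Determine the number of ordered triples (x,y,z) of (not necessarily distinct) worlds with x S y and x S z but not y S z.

25

Enumerating: (0,1,0), (0,1,2), (0,1,3), (0,1,4), (0,1,5), (2,1,0), (2,1,2), (2,1,3), (2,1,4), (2,1,5), (3,1,0), (3,1,2), … and 13 more.
Total: 25.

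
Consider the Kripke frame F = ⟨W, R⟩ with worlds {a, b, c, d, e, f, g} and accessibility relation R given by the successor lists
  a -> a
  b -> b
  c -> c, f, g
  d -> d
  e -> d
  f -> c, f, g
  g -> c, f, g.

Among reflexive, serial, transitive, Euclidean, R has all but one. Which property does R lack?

reflexive

Reflexive: no — e is not related to itself.
Serial: yes — every world has a successor (e.g. a R a).
Transitive: yes — every two-step R-path is closed by a direct edge.
Euclidean: yes — any two successors of a common world are R-related.
Only reflexive fails.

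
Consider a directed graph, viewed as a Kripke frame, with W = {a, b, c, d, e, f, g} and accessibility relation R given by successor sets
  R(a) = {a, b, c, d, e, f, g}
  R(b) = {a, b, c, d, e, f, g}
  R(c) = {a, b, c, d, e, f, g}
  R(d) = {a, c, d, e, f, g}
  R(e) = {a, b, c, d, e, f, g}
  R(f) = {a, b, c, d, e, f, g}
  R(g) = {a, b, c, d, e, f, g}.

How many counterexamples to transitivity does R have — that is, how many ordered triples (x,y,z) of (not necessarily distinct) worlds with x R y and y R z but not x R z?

Enumerating: (d,a,b), (d,c,b), (d,e,b), (d,f,b), (d,g,b).

5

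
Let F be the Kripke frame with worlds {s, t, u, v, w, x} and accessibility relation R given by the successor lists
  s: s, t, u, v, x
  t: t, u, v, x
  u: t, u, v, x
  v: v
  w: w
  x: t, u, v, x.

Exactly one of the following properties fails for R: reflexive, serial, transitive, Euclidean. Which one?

Reflexive: yes — every world is R-related to itself.
Serial: yes — every world has a successor (e.g. s R s).
Transitive: yes — every two-step R-path is closed by a direct edge.
Euclidean: no — s R v and s R t, but not v R t.
Only Euclidean fails.

Euclidean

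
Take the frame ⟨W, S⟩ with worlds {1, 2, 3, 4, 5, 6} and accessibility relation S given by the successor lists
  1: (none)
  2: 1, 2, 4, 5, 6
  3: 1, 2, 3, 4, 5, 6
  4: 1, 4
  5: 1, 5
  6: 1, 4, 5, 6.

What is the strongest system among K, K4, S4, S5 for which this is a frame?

K4

Transitive (axiom 4): yes — every two-step S-path is closed by a direct edge.
Reflexive (axiom T): no — 1 is not related to itself.
Euclidean (axiom 5): no — 2 S 1 and 2 S 4, but not 1 S 4.
So F validates K, K4; S4 would additionally require S to be reflexive. The strongest is K4.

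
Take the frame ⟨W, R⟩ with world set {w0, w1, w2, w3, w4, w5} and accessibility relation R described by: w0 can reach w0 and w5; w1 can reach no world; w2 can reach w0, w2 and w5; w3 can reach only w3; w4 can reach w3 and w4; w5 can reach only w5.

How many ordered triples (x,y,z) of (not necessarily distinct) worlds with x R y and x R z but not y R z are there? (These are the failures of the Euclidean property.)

Enumerating: (w0,w5,w0), (w2,w0,w2), (w2,w5,w0), (w2,w5,w2), (w4,w3,w4).

5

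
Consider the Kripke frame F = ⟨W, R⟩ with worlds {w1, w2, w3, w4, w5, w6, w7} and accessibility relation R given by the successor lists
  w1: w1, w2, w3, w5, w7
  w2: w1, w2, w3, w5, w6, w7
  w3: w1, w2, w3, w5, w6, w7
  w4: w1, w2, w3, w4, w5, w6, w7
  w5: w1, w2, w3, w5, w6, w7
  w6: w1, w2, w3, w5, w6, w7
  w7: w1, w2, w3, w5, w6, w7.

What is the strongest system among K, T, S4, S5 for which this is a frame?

T

Reflexive (axiom T): yes — every world is R-related to itself.
Transitive (axiom 4): no — w1 R w2 and w2 R w6, but not w1 R w6.
Euclidean (axiom 5): no — w2 R w1 and w2 R w6, but not w1 R w6.
So F validates K, T; S4 would additionally require R to be transitive. The strongest is T.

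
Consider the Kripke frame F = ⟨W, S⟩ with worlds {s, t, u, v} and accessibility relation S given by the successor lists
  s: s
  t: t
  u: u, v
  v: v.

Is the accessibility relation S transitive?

Transitive: yes — every two-step S-path is closed by a direct edge.

Yes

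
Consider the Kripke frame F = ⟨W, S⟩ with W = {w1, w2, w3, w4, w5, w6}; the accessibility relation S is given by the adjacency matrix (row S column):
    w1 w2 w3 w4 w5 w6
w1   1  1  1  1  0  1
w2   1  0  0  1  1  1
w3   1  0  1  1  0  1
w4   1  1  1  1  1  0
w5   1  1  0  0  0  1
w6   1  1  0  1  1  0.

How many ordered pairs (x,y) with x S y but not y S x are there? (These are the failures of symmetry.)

4

Enumerating: (w3,w6), (w4,w5), (w5,w1), (w6,w4).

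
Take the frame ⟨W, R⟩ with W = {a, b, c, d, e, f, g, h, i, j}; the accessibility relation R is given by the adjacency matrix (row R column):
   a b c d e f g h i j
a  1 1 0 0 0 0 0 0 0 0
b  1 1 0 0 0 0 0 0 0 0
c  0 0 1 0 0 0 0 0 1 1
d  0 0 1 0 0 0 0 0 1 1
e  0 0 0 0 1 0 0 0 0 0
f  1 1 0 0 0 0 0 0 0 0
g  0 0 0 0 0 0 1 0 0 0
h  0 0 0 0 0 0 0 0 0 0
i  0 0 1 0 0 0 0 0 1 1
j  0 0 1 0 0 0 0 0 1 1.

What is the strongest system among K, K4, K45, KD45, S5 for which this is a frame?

Transitive (axiom 4): yes — every two-step R-path is closed by a direct edge.
Euclidean (axiom 5): yes — any two successors of a common world are R-related.
Serial (axiom D): no — h has no R-successor.
Reflexive (axiom T): no — d is not related to itself.
So F validates K, K4, K45; KD45 would additionally require R to be serial. The strongest is K45.

K45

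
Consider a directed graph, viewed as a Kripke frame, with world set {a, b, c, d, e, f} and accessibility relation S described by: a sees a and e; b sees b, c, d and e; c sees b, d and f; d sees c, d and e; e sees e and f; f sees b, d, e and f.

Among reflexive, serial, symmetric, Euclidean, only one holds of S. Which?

serial

Reflexive: no — c is not related to itself.
Serial: yes — every world has a successor (e.g. a S a).
Symmetric: no — a S e but not e S a.
Euclidean: no — b S c and b S e, but not c S e.
Only serial holds.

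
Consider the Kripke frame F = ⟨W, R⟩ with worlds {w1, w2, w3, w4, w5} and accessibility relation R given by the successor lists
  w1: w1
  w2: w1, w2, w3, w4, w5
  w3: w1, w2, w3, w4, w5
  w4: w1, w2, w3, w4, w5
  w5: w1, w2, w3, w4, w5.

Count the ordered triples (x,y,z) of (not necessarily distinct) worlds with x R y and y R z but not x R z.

R is transitive; there are no such tuples.

0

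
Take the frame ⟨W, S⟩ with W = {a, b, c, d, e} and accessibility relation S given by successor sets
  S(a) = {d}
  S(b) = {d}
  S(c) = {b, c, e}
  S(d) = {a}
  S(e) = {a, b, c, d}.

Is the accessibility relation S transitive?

No

Transitive: no — b S d and d S a, but not b S a.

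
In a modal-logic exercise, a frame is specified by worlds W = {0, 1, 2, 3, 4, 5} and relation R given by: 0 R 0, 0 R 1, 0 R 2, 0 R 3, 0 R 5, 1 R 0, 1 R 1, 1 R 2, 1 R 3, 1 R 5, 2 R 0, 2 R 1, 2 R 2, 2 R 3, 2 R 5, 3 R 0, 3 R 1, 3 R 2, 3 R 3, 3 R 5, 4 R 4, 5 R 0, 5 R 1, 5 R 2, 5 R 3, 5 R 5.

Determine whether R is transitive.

Transitive: yes — every two-step R-path is closed by a direct edge.

Yes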